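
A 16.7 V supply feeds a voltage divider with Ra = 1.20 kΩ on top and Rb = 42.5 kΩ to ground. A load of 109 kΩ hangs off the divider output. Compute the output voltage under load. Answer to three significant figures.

V_out ≈ 16.1 V

The load sits in parallel with Rb: Rb‖R_L = (42.5 × 109) / (42.5 + 109) = 30.58 kΩ.
V_out = 16.7 × 30.58 / (1.20 + 30.58) = 16.7 × 30.58/31.78 = 16.1 V.
(Unloaded it would have been 16.2 V.)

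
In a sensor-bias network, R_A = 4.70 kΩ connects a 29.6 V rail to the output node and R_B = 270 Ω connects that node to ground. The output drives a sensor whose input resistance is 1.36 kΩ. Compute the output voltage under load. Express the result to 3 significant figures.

V_out ≈ 1.35 V

The load sits in parallel with R_B: R_B‖R_L = (270 × 1360) / (270 + 1360) = 225.3 Ω.
V_out = 29.6 × 225.3 / (4700 + 225.3) = 29.6 × 225.3/4925 = 1.35 V.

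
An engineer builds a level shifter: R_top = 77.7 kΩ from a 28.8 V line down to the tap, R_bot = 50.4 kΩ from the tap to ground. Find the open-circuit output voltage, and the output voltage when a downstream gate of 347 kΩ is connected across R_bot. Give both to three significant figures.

Open-circuit: V = 28.8 × 50.4/(77.7 + 50.4) = 11.3 V.
With the load, R_bot becomes R_bot‖R_L = 44.01 kΩ, so V = 28.8 × 44.01/121.7 = 10.4 V.

Unloaded: 11.3 V; loaded: 10.4 V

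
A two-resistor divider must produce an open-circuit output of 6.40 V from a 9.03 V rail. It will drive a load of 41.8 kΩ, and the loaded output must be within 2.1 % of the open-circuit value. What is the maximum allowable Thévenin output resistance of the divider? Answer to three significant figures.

Loading drop = R_th/(R_th + R_L) ≤ 0.0210, so R_th ≤ R_L · ε/(1−ε) = 41.8 kΩ × 0.0210/0.9790 = 897 Ω.
(Any R1, R2 with R2/(R1+R2) = 0.709 and R1‖R2 ≤ 897 Ω will meet the spec.)

R_th ≤ 897 Ω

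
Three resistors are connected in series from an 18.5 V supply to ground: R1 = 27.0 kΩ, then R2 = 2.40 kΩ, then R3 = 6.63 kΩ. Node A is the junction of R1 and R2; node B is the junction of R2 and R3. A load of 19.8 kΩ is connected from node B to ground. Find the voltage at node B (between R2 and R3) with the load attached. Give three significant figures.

At node B, R3 is in parallel with the load: R3‖R_L = 4.967 kΩ.
Below node A the resistance is R2 + (R3‖R_L) = 7.367 kΩ, so V_A = 18.5 × 7.367/34.37 = 3.966 V.
Then V_B = V_A × (R3‖R_L)/(R2 + R3‖R_L) = 3.966 × 4.967/7.367 = 2.67 V.

V ≈ 2.67 V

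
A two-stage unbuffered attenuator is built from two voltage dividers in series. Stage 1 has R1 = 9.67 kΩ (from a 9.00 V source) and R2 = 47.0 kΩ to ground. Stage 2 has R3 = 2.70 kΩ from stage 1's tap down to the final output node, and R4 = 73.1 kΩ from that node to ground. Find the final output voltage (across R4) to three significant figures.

Stage 2 presents R3+R4 = 75.80 kΩ as a load on stage 1's tap.
Stage 1's lower leg becomes R2‖(R3+R4) = 29.01 kΩ, so V_mid = 9.00 × 29.01/38.68 = 6.750 V.
Stage 2 is itself unloaded: V_out = V_mid × R4/(R3+R4) = 6.750 × 73.1/75.80 = 6.51 V.

V_out ≈ 6.51 V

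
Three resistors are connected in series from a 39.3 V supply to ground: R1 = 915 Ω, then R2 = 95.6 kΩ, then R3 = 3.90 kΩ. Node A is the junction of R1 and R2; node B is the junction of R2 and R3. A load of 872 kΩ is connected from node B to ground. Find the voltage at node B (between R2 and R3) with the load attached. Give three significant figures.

V ≈ 1.52 V

At node B, R3 is in parallel with the load: R3‖R_L = 3883 Ω.
Below node A the resistance is R2 + (R3‖R_L) = 99480 Ω, so V_A = 39.3 × 99480/100400 = 38.94 V.
Then V_B = V_A × (R3‖R_L)/(R2 + R3‖R_L) = 38.94 × 3883/99480 = 1.52 V.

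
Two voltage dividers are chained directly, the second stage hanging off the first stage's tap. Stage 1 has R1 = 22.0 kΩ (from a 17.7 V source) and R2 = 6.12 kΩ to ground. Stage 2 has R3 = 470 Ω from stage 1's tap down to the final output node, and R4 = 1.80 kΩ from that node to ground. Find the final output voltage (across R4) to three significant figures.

Stage 2 presents R3+R4 = 2270 Ω as a load on stage 1's tap.
Stage 1's lower leg becomes R2‖(R3+R4) = 1656 Ω, so V_mid = 17.7 × 1656/23660 = 1.239 V.
Stage 2 is itself unloaded: V_out = V_mid × R4/(R3+R4) = 1.239 × 1800/2270 = 0.982 V.

V_out ≈ 0.982 V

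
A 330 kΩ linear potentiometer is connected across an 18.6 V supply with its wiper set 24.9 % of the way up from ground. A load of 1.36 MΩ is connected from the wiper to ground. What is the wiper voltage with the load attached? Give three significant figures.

The wiper splits the pot into (1−α)R = 247.8 kΩ above and αR = 82.17 kΩ below.
Lower section ‖ load = 77.49 kΩ.
V_wiper = 18.6 × 77.49/(247.8 + 77.49) = 4.43 V.

V ≈ 4.43 V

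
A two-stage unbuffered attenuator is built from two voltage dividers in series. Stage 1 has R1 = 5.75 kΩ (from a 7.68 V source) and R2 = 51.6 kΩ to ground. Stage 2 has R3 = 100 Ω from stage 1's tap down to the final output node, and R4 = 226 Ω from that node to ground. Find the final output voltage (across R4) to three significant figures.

Stage 2 presents R3+R4 = 326.0 Ω as a load on stage 1's tap.
Stage 1's lower leg becomes R2‖(R3+R4) = 324.0 Ω, so V_mid = 7.68 × 324.0/6074 = 0.4096 V.
Stage 2 is itself unloaded: V_out = V_mid × R4/(R3+R4) = 0.4096 × 226/326.0 = 0.284 V.

V_out ≈ 0.284 V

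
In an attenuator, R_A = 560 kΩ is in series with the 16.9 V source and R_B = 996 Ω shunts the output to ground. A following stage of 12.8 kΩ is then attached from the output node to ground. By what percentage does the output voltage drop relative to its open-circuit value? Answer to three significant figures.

The divider's output (Thévenin) resistance is R_A‖R_B = 994.2 Ω.
Fractional drop under load = R_th/(R_th + R_L) = 994.2 / (994.2 + 12800) = 0.07208.
So the output falls by 7.21 %.

7.21 %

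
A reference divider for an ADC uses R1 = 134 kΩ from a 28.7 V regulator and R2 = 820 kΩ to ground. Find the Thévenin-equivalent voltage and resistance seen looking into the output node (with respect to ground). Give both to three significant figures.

V_th is the open-circuit tap voltage: 28.7 × 820/(134 + 820) = 24.7 V.
With the supply zeroed, R1 and R2 appear in parallel from the tap: R_th = R1‖R2 = (134 × 820)/954.0 = 115 kΩ.

V_th = 24.7 V, R_th = 115 kΩ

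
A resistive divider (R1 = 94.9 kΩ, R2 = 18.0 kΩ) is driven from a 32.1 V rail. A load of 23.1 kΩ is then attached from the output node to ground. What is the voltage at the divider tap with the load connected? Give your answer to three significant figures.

The load sits in parallel with R2: R2‖R_L = (18.0 × 23.1) / (18.0 + 23.1) = 10.12 kΩ.
V_out = 32.1 × 10.12 / (94.9 + 10.12) = 32.1 × 10.12/105.0 = 3.09 V.

V_out ≈ 3.09 V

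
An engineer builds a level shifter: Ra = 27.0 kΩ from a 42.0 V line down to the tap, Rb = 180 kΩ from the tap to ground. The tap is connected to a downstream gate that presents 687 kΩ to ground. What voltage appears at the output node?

The load sits in parallel with Rb: Rb‖R_L = (180 × 687) / (180 + 687) = 142.6 kΩ.
V_out = 42.0 × 142.6 / (27.0 + 142.6) = 42.0 × 142.6/169.6 = 35.3 V.

V_out ≈ 35.3 V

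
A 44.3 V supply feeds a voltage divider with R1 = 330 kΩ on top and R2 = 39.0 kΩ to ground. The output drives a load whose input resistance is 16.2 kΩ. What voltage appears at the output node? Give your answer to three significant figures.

V_out ≈ 1.48 V

The load sits in parallel with R2: R2‖R_L = (39.0 × 16.2) / (39.0 + 16.2) = 11.45 kΩ.
V_out = 44.3 × 11.45 / (330 + 11.45) = 44.3 × 11.45/341.4 = 1.48 V.
(Unloaded it would have been 4.68 V.)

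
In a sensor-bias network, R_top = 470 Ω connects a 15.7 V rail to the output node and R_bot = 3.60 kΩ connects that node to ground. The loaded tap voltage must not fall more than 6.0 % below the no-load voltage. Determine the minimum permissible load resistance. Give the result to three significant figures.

R_L(min) ≈ 6.51 kΩ

Output resistance R_th = R_top‖R_bot = (470 × 3600)/4070 = 415.7 Ω.
The fractional drop is R_th/(R_th + R_L); requiring this ≤ 0.0600 gives R_L ≥ R_th(1/0.0600 − 1) = 415.7 × 15.67 = 6.51 kΩ.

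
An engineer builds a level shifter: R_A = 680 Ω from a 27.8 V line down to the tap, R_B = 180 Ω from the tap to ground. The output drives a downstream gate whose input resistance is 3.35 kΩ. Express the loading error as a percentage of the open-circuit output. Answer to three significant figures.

4.08 %

The divider's output (Thévenin) resistance is R_A‖R_B = 142.3 Ω.
Fractional drop under load = R_th/(R_th + R_L) = 142.3 / (142.3 + 3350) = 0.04075.
So the output falls by 4.08 %.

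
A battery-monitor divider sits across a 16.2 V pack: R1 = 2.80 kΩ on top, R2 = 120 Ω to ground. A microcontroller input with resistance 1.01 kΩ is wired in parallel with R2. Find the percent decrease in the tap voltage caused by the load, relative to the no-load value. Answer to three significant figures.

Unloaded V = 16.2 × 120/2920 = 0.66575 V.
Loaded: R2‖R_L = 107.3 Ω, giving V = 16.2 × 107.3/2907 = 0.59766 V.
Drop = (0.66575 − 0.59766) / 0.66575 = 10.2 %.

10.2 %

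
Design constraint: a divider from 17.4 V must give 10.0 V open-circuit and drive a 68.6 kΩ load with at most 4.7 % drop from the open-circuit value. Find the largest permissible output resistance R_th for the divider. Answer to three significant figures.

R_th ≤ 3.38 kΩ

Loading drop = R_th/(R_th + R_L) ≤ 0.0470, so R_th ≤ R_L · ε/(1−ε) = 68.6 kΩ × 0.0470/0.9530 = 3.38 kΩ.
(Any R1, R2 with R2/(R1+R2) = 0.575 and R1‖R2 ≤ 3.38 kΩ will meet the spec.)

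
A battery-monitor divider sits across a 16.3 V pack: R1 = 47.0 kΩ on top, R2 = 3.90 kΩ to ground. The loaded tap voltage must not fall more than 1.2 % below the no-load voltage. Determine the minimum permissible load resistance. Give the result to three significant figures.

Output resistance R_th = R1‖R2 = (47.0 × 3.90)/50.90 = 3.601 kΩ.
The fractional drop is R_th/(R_th + R_L); requiring this ≤ 0.0120 gives R_L ≥ R_th(1/0.0120 − 1) = 3.601 × 82.33 = 296 kΩ.

R_L(min) ≈ 296 kΩ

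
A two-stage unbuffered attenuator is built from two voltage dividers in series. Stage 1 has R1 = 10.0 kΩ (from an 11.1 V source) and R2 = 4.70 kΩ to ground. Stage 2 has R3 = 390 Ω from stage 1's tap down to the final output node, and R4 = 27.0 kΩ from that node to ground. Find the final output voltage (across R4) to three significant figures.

V_out ≈ 3.13 V

Stage 2 presents R3+R4 = 27390 Ω as a load on stage 1's tap.
Stage 1's lower leg becomes R2‖(R3+R4) = 4012 Ω, so V_mid = 11.1 × 4012/14010 = 3.178 V.
Stage 2 is itself unloaded: V_out = V_mid × R4/(R3+R4) = 3.178 × 27000/27390 = 3.13 V.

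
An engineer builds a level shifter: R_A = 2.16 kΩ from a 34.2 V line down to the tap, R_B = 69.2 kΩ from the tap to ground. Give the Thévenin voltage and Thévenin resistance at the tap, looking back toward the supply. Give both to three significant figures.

V_th = 33.2 V, R_th = 2.09 kΩ

V_th is the open-circuit tap voltage: 34.2 × 69.2/(2.16 + 69.2) = 33.2 V.
With the supply zeroed, R_A and R_B appear in parallel from the tap: R_th = R_A‖R_B = (2.16 × 69.2)/71.36 = 2.09 kΩ.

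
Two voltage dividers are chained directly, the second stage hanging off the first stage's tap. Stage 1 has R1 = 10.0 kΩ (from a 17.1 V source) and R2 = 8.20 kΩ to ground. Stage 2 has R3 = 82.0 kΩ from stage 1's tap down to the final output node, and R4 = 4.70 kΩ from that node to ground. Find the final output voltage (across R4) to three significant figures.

Stage 2 presents R3+R4 = 86.70 kΩ as a load on stage 1's tap.
Stage 1's lower leg becomes R2‖(R3+R4) = 7.491 kΩ, so V_mid = 17.1 × 7.491/17.49 = 7.324 V.
Stage 2 is itself unloaded: V_out = V_mid × R4/(R3+R4) = 7.324 × 4.70/86.70 = 0.397 V.

V_out ≈ 0.397 V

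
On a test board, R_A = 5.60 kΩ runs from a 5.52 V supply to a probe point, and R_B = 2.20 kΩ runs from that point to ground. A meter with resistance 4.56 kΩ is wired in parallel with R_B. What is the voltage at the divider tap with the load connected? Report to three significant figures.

V_out ≈ 1.16 V

The load sits in parallel with R_B: R_B‖R_L = (2.20 × 4.56) / (2.20 + 4.56) = 1.484 kΩ.
V_out = 5.52 × 1.484 / (5.60 + 1.484) = 5.52 × 1.484/7.084 = 1.16 V.
(Unloaded it would have been 1.56 V.)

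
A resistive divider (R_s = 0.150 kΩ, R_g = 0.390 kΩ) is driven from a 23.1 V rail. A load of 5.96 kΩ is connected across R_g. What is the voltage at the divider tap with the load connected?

The load sits in parallel with R_g: R_g‖R_L = (390 × 5960) / (390 + 5960) = 366.0 Ω.
V_out = 23.1 × 366.0 / (150 + 366.0) = 23.1 × 366.0/516.0 = 16.4 V.

V_out ≈ 16.4 V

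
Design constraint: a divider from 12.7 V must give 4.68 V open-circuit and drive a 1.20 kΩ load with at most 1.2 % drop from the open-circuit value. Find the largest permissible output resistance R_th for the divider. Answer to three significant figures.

R_th ≤ 14.6 Ω

Loading drop = R_th/(R_th + R_L) ≤ 0.0120, so R_th ≤ R_L · ε/(1−ε) = 1.20 kΩ × 0.0120/0.9880 = 14.6 Ω.
(Any R1, R2 with R2/(R1+R2) = 0.369 and R1‖R2 ≤ 14.6 Ω will meet the spec.)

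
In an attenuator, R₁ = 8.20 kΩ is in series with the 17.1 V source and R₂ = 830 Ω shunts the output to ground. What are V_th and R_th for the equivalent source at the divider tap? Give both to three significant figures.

V_th = 1.57 V, R_th = 754 Ω

V_th is the open-circuit tap voltage: 17.1 × 830/(8200 + 830) = 1.57 V.
With the supply zeroed, R₁ and R₂ appear in parallel from the tap: R_th = R₁‖R₂ = (8200 × 830)/9030 = 754 Ω.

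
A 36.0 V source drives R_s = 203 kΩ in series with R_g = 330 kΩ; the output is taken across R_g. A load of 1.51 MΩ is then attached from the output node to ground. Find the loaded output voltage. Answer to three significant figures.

V_out ≈ 20.6 V

The load sits in parallel with R_g: R_g‖R_L = (330 × 1510) / (330 + 1510) = 270.8 kΩ.
V_out = 36.0 × 270.8 / (203 + 270.8) = 36.0 × 270.8/473.8 = 20.6 V.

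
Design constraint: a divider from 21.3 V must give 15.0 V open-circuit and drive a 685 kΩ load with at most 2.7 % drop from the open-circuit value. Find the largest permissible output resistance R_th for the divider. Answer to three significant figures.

R_th ≤ 19.0 kΩ

Loading drop = R_th/(R_th + R_L) ≤ 0.0270, so R_th ≤ R_L · ε/(1−ε) = 685 kΩ × 0.0270/0.9730 = 19.0 kΩ.
(Any R1, R2 with R2/(R1+R2) = 0.704 and R1‖R2 ≤ 19.0 kΩ will meet the spec.)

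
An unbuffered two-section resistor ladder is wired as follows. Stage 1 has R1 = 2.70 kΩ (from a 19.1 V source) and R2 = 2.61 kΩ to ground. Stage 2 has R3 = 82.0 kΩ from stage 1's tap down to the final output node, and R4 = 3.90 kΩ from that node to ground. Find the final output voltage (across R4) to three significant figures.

V_out ≈ 0.420 V

Stage 2 presents R3+R4 = 85.90 kΩ as a load on stage 1's tap.
Stage 1's lower leg becomes R2‖(R3+R4) = 2.533 kΩ, so V_mid = 19.1 × 2.533/5.233 = 9.245 V.
Stage 2 is itself unloaded: V_out = V_mid × R4/(R3+R4) = 9.245 × 3.90/85.90 = 0.420 V.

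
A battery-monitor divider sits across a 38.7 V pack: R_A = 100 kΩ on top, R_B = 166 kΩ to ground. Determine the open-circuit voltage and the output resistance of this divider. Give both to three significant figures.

V_th = 24.2 V, R_th = 62.4 kΩ

V_th is the open-circuit tap voltage: 38.7 × 166/(100 + 166) = 24.2 V.
With the supply zeroed, R_A and R_B appear in parallel from the tap: R_th = R_A‖R_B = (100 × 166)/266.0 = 62.4 kΩ.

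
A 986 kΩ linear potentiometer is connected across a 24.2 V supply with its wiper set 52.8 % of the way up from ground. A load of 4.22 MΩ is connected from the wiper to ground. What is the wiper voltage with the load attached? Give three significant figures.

V ≈ 12.1 V

The wiper splits the pot into (1−α)R = 465.4 kΩ above and αR = 520.6 kΩ below.
Lower section ‖ load = 463.4 kΩ.
V_wiper = 24.2 × 463.4/(465.4 + 463.4) = 12.1 V.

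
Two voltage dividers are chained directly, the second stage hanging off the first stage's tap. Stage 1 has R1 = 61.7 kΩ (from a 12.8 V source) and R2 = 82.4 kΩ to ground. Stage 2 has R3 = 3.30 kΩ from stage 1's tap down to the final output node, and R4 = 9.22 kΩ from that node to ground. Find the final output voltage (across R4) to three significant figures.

V_out ≈ 1.41 V

Stage 2 presents R3+R4 = 12.52 kΩ as a load on stage 1's tap.
Stage 1's lower leg becomes R2‖(R3+R4) = 10.87 kΩ, so V_mid = 12.8 × 10.87/72.57 = 1.917 V.
Stage 2 is itself unloaded: V_out = V_mid × R4/(R3+R4) = 1.917 × 9.22/12.52 = 1.41 V.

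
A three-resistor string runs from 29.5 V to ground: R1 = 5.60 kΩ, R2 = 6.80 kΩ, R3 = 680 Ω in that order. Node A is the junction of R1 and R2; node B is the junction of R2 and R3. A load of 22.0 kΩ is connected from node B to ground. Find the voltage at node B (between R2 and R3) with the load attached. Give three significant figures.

V ≈ 1.49 V

At node B, R3 is in parallel with the load: R3‖R_L = 659.6 Ω.
Below node A the resistance is R2 + (R3‖R_L) = 7460 Ω, so V_A = 29.5 × 7460/13060 = 16.85 V.
Then V_B = V_A × (R3‖R_L)/(R2 + R3‖R_L) = 16.85 × 659.6/7460 = 1.49 V.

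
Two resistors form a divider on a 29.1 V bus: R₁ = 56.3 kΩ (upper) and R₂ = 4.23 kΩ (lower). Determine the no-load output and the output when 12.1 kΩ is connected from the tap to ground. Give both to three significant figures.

Unloaded: 2.03 V; loaded: 1.53 V

Open-circuit: V = 29.1 × 4.23/(56.3 + 4.23) = 2.03 V.
With the load, R₂ becomes R₂‖R_L = 3.134 kΩ, so V = 29.1 × 3.134/59.43 = 1.53 V.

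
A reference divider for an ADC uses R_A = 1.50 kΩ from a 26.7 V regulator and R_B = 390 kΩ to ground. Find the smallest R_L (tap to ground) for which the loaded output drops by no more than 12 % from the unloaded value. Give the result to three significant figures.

Output resistance R_th = R_A‖R_B = (1.50 × 390)/391.5 = 1.494 kΩ.
The fractional drop is R_th/(R_th + R_L); requiring this ≤ 0.120 gives R_L ≥ R_th(1/0.120 − 1) = 1.494 × 7.333 = 11.0 kΩ.

R_L(min) ≈ 11.0 kΩ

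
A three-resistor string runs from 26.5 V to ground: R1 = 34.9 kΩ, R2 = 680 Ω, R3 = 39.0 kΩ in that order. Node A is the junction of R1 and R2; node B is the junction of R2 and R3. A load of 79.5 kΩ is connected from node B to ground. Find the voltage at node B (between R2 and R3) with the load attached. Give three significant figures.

V ≈ 11.2 V

At node B, R3 is in parallel with the load: R3‖R_L = 26160 Ω.
Below node A the resistance is R2 + (R3‖R_L) = 26840 Ω, so V_A = 26.5 × 26840/61740 = 11.52 V.
Then V_B = V_A × (R3‖R_L)/(R2 + R3‖R_L) = 11.52 × 26160/26840 = 11.2 V.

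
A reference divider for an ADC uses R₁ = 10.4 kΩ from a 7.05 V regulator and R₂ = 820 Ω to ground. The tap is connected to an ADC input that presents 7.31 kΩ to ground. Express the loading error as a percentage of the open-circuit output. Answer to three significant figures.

9.42 %

Unloaded V = 7.05 × 820/11220 = 0.51524 V.
Loaded: R₂‖R_L = 737.3 Ω, giving V = 7.05 × 737.3/11140 = 0.46671 V.
Drop = (0.51524 − 0.46671) / 0.51524 = 9.42 %.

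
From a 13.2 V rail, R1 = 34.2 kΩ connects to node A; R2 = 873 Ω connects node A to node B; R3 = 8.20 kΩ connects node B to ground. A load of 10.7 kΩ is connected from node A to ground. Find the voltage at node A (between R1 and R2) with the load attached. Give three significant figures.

V ≈ 1.66 V

Below node A the series string R2+R3 = 9073 Ω sits in parallel with the 10700 Ω load: 4910 Ω.
V_A = 13.2 × 4910/(34200 + 4910) = 1.66 V.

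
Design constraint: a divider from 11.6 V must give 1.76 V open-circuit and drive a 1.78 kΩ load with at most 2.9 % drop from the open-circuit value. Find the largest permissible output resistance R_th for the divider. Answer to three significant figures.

R_th ≤ 53.2 Ω

Loading drop = R_th/(R_th + R_L) ≤ 0.0290, so R_th ≤ R_L · ε/(1−ε) = 1.78 kΩ × 0.0290/0.9710 = 53.2 Ω.
(Any R1, R2 with R2/(R1+R2) = 0.152 and R1‖R2 ≤ 53.2 Ω will meet the spec.)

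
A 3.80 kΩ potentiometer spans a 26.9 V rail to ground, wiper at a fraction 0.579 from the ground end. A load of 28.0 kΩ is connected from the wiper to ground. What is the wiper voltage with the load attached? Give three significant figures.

The wiper splits the pot into (1−α)R = 1.600 kΩ above and αR = 2.200 kΩ below.
Lower section ‖ load = 2.040 kΩ.
V_wiper = 26.9 × 2.040/(1.600 + 2.040) = 15.1 V.

V ≈ 15.1 V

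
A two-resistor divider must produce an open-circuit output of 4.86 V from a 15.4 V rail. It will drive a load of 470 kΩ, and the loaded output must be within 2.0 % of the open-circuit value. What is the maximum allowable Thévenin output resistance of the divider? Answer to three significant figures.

Loading drop = R_th/(R_th + R_L) ≤ 0.0200, so R_th ≤ R_L · ε/(1−ε) = 470 kΩ × 0.0200/0.9800 = 9.59 kΩ.

R_th ≤ 9.59 kΩ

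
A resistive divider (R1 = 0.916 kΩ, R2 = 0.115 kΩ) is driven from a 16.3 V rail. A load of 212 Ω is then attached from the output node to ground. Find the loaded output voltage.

V_out ≈ 1.23 V

The load sits in parallel with R2: R2‖R_L = (115 × 212) / (115 + 212) = 74.56 Ω.
V_out = 16.3 × 74.56 / (916 + 74.56) = 16.3 × 74.56/990.6 = 1.23 V.
(Unloaded it would have been 1.82 V.)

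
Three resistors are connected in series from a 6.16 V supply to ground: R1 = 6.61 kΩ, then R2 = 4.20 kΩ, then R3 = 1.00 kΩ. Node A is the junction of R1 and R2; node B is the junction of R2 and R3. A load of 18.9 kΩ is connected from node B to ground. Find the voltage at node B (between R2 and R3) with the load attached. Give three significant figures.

V ≈ 0.497 V

At node B, R3 is in parallel with the load: R3‖R_L = 0.9497 kΩ.
Below node A the resistance is R2 + (R3‖R_L) = 5.150 kΩ, so V_A = 6.16 × 5.150/11.76 = 2.698 V.
Then V_B = V_A × (R3‖R_L)/(R2 + R3‖R_L) = 2.698 × 0.9497/5.150 = 0.497 V.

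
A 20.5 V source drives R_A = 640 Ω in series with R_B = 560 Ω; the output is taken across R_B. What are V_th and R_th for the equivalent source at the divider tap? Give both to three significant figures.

V_th = 9.57 V, R_th = 299 Ω

V_th is the open-circuit tap voltage: 20.5 × 560/(640 + 560) = 9.57 V.
With the supply zeroed, R_A and R_B appear in parallel from the tap: R_th = R_A‖R_B = (640 × 560)/1200 = 299 Ω.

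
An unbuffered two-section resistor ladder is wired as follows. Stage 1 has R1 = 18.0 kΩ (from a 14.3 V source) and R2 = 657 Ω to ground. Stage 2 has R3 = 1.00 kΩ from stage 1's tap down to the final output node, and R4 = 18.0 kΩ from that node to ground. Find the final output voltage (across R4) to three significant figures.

Stage 2 presents R3+R4 = 19000 Ω as a load on stage 1's tap.
Stage 1's lower leg becomes R2‖(R3+R4) = 635.0 Ω, so V_mid = 14.3 × 635.0/18640 = 0.4873 V.
Stage 2 is itself unloaded: V_out = V_mid × R4/(R3+R4) = 0.4873 × 18000/19000 = 0.462 V.

V_out ≈ 0.462 V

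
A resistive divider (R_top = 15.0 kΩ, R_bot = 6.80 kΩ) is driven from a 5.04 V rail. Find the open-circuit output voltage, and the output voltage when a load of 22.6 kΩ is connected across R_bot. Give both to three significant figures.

Unloaded: 1.57 V; loaded: 1.30 V

Open-circuit: V = 5.04 × 6.80/(15.0 + 6.80) = 1.57 V.
With the load, R_bot becomes R_bot‖R_L = 5.227 kΩ, so V = 5.04 × 5.227/20.23 = 1.30 V.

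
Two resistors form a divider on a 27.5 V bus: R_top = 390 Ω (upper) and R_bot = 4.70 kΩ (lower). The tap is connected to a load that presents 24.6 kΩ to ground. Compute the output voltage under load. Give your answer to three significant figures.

V_out ≈ 25.0 V

The load sits in parallel with R_bot: R_bot‖R_L = (4700 × 24600) / (4700 + 24600) = 3946 Ω.
V_out = 27.5 × 3946 / (390 + 3946) = 27.5 × 3946/4336 = 25.0 V.
(Unloaded it would have been 25.4 V.)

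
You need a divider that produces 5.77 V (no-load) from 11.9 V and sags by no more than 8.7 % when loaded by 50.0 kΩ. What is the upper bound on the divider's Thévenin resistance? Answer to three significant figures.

Loading drop = R_th/(R_th + R_L) ≤ 0.0870, so R_th ≤ R_L · ε/(1−ε) = 50.0 kΩ × 0.0870/0.9130 = 4.76 kΩ.

R_th ≤ 4.76 kΩ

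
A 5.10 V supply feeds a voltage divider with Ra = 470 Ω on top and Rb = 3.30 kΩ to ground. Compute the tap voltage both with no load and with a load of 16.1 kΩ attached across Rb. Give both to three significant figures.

Unloaded: 4.46 V; loaded: 4.35 V

Open-circuit: V = 5.10 × 3300/(470 + 3300) = 4.46 V.
With the load, Rb becomes Rb‖R_L = 2739 Ω, so V = 5.10 × 2739/3209 = 4.35 V.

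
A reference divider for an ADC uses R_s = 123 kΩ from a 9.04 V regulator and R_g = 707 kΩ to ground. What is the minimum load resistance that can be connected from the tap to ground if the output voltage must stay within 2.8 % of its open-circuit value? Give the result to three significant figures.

R_L(min) ≈ 3.64 MΩ

Output resistance R_th = R_s‖R_g = (123 × 707)/830.0 = 104.8 kΩ.
The fractional drop is R_th/(R_th + R_L); requiring this ≤ 0.0280 gives R_L ≥ R_th(1/0.0280 − 1) = 104.8 × 34.71 = 3.64 MΩ.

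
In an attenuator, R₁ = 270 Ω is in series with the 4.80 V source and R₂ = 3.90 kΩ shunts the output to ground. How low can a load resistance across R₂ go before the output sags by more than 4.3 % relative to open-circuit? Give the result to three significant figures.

Output resistance R_th = R₁‖R₂ = (270 × 3900)/4170 = 252.5 Ω.
The fractional drop is R_th/(R_th + R_L); requiring this ≤ 0.0430 gives R_L ≥ R_th(1/0.0430 − 1) = 252.5 × 22.26 = 5.62 kΩ.

R_L(min) ≈ 5.62 kΩ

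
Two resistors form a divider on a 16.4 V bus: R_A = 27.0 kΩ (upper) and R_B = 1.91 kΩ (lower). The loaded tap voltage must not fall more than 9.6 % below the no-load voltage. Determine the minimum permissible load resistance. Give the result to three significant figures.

Output resistance R_th = R_A‖R_B = (27.0 × 1.91)/28.91 = 1.784 kΩ.
The fractional drop is R_th/(R_th + R_L); requiring this ≤ 0.0960 gives R_L ≥ R_th(1/0.0960 − 1) = 1.784 × 9.417 = 16.8 kΩ.

R_L(min) ≈ 16.8 kΩ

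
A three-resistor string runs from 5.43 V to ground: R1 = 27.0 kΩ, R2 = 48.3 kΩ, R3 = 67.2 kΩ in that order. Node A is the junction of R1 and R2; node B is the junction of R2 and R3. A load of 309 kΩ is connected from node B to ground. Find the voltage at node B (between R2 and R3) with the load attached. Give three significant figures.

At node B, R3 is in parallel with the load: R3‖R_L = 55.20 kΩ.
Below node A the resistance is R2 + (R3‖R_L) = 103.5 kΩ, so V_A = 5.43 × 103.5/130.5 = 4.307 V.
Then V_B = V_A × (R3‖R_L)/(R2 + R3‖R_L) = 4.307 × 55.20/103.5 = 2.30 V.

V ≈ 2.30 V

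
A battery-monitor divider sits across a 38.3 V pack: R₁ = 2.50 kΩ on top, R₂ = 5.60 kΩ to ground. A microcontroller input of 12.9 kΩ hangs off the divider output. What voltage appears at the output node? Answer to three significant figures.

V_out ≈ 23.4 V

The load sits in parallel with R₂: R₂‖R_L = (5.60 × 12.9) / (5.60 + 12.9) = 3.905 kΩ.
V_out = 38.3 × 3.905 / (2.50 + 3.905) = 38.3 × 3.905/6.405 = 23.4 V.
(Unloaded it would have been 26.5 V.)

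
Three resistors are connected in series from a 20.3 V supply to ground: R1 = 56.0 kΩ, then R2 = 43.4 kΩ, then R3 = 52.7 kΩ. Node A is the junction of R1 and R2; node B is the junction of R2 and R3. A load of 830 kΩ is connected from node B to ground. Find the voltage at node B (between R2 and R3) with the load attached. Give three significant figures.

V ≈ 6.75 V

At node B, R3 is in parallel with the load: R3‖R_L = 49.55 kΩ.
Below node A the resistance is R2 + (R3‖R_L) = 92.95 kΩ, so V_A = 20.3 × 92.95/149.0 = 12.67 V.
Then V_B = V_A × (R3‖R_L)/(R2 + R3‖R_L) = 12.67 × 49.55/92.95 = 6.75 V.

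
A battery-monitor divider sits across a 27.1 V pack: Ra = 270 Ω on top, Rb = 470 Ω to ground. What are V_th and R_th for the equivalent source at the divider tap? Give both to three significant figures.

V_th is the open-circuit tap voltage: 27.1 × 470/(270 + 470) = 17.2 V.
With the supply zeroed, Ra and Rb appear in parallel from the tap: R_th = Ra‖Rb = (270 × 470)/740.0 = 171 Ω.

V_th = 17.2 V, R_th = 171 Ω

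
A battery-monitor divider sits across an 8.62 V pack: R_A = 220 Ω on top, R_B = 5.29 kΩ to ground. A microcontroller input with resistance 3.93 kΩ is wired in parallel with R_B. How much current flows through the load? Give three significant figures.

I_L ≈ 2.00 mA

R_B‖R_L = 2255 Ω; V_out = 8.62 × 2255/2475 = 7.854 V.
I_L = V_out / R_L = 7.854 / 3.93 kΩ = 2.00 mA.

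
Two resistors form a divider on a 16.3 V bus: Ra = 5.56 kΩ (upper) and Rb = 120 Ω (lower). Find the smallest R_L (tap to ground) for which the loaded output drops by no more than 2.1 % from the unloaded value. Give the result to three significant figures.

Output resistance R_th = Ra‖Rb = (5560 × 120)/5680 = 117.5 Ω.
The fractional drop is R_th/(R_th + R_L); requiring this ≤ 0.0210 gives R_L ≥ R_th(1/0.0210 − 1) = 117.5 × 46.62 = 5.48 kΩ.

R_L(min) ≈ 5.48 kΩ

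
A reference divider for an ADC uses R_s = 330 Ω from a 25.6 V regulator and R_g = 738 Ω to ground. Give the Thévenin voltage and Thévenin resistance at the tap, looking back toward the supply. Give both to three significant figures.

V_th is the open-circuit tap voltage: 25.6 × 738/(330 + 738) = 17.7 V.
With the supply zeroed, R_s and R_g appear in parallel from the tap: R_th = R_s‖R_g = (330 × 738)/1068 = 228 Ω.

V_th = 17.7 V, R_th = 228 Ω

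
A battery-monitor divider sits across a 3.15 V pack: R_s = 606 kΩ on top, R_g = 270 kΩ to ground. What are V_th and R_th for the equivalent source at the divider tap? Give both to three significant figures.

V_th = 0.971 V, R_th = 187 kΩ

V_th is the open-circuit tap voltage: 3.15 × 270/(606 + 270) = 0.971 V.
With the supply zeroed, R_s and R_g appear in parallel from the tap: R_th = R_s‖R_g = (606 × 270)/876.0 = 187 kΩ.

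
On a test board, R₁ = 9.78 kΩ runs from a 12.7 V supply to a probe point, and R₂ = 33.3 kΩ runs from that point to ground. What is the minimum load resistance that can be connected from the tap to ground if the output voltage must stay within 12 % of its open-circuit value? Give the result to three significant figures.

R_L(min) ≈ 55.4 kΩ

Output resistance R_th = R₁‖R₂ = (9.78 × 33.3)/43.08 = 7.560 kΩ.
The fractional drop is R_th/(R_th + R_L); requiring this ≤ 0.120 gives R_L ≥ R_th(1/0.120 − 1) = 7.560 × 7.333 = 55.4 kΩ.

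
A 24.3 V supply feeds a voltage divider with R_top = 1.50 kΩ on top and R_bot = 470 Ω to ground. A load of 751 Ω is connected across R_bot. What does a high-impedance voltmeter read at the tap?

The load sits in parallel with R_bot: R_bot‖R_L = (470 × 751) / (470 + 751) = 289.1 Ω.
V_out = 24.3 × 289.1 / (1500 + 289.1) = 24.3 × 289.1/1789 = 3.93 V.

V_out ≈ 3.93 V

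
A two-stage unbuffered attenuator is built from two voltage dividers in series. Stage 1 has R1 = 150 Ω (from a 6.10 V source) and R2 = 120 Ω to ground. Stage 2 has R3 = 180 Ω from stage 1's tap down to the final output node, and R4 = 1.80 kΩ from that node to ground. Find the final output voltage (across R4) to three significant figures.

Stage 2 presents R3+R4 = 1980 Ω as a load on stage 1's tap.
Stage 1's lower leg becomes R2‖(R3+R4) = 113.1 Ω, so V_mid = 6.10 × 113.1/263.1 = 2.623 V.
Stage 2 is itself unloaded: V_out = V_mid × R4/(R3+R4) = 2.623 × 1800/1980 = 2.38 V.

V_out ≈ 2.38 V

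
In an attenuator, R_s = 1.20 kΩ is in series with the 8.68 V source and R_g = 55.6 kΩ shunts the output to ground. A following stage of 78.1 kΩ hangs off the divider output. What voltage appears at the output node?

V_out ≈ 8.37 V

The load sits in parallel with R_g: R_g‖R_L = (55.6 × 78.1) / (55.6 + 78.1) = 32.48 kΩ.
V_out = 8.68 × 32.48 / (1.20 + 32.48) = 8.68 × 32.48/33.68 = 8.37 V.
(Unloaded it would have been 8.50 V.)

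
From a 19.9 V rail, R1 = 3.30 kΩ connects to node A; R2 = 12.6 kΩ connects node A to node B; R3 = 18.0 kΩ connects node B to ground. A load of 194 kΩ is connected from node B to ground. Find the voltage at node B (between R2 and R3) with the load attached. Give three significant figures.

At node B, R3 is in parallel with the load: R3‖R_L = 16.47 kΩ.
Below node A the resistance is R2 + (R3‖R_L) = 29.07 kΩ, so V_A = 19.9 × 29.07/32.37 = 17.87 V.
Then V_B = V_A × (R3‖R_L)/(R2 + R3‖R_L) = 17.87 × 16.47/29.07 = 10.1 V.

V ≈ 10.1 V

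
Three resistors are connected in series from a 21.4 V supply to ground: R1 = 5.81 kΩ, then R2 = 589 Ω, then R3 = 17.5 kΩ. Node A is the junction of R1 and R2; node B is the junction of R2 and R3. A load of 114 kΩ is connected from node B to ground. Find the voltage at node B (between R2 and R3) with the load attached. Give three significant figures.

At node B, R3 is in parallel with the load: R3‖R_L = 15170 Ω.
Below node A the resistance is R2 + (R3‖R_L) = 15760 Ω, so V_A = 21.4 × 15760/21570 = 15.64 V.
Then V_B = V_A × (R3‖R_L)/(R2 + R3‖R_L) = 15.64 × 15170/15760 = 15.1 V.

V ≈ 15.1 V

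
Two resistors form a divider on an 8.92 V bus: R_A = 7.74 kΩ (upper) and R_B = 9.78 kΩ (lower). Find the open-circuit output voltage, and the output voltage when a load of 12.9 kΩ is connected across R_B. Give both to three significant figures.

Unloaded: 4.98 V; loaded: 3.73 V

Open-circuit: V = 8.92 × 9.78/(7.74 + 9.78) = 4.98 V.
With the load, R_B becomes R_B‖R_L = 5.563 kΩ, so V = 8.92 × 5.563/13.30 = 3.73 V.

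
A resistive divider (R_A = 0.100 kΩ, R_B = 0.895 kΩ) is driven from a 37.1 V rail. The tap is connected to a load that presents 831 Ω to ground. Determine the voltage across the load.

V_out ≈ 30.1 V

The load sits in parallel with R_B: R_B‖R_L = (895 × 831) / (895 + 831) = 430.9 Ω.
V_out = 37.1 × 430.9 / (100 + 430.9) = 37.1 × 430.9/530.9 = 30.1 V.
(Unloaded it would have been 33.4 V.)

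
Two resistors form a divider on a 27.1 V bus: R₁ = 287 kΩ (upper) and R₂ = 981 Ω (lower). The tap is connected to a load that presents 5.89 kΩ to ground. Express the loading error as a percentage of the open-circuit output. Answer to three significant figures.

14.2 %

The divider's output (Thévenin) resistance is R₁‖R₂ = 977.7 Ω.
Fractional drop under load = R_th/(R_th + R_L) = 977.7 / (977.7 + 5890) = 0.1424.
So the output falls by 14.2 %.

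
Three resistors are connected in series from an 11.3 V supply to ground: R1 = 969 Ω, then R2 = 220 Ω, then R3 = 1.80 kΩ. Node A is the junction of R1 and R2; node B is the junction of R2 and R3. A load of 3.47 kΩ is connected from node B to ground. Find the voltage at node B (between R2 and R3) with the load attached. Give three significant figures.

V ≈ 5.64 V

At node B, R3 is in parallel with the load: R3‖R_L = 1185 Ω.
Below node A the resistance is R2 + (R3‖R_L) = 1405 Ω, so V_A = 11.3 × 1405/2374 = 6.688 V.
Then V_B = V_A × (R3‖R_L)/(R2 + R3‖R_L) = 6.688 × 1185/1405 = 5.64 V.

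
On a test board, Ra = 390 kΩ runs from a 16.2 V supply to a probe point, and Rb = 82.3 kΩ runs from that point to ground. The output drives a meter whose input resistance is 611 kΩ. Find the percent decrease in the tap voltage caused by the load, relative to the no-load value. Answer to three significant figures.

The divider's output (Thévenin) resistance is Ra‖Rb = 67.96 kΩ.
Fractional drop under load = R_th/(R_th + R_L) = 67.96 / (67.96 + 611) = 0.1001.
So the output falls by 10.0 %.

10.0 %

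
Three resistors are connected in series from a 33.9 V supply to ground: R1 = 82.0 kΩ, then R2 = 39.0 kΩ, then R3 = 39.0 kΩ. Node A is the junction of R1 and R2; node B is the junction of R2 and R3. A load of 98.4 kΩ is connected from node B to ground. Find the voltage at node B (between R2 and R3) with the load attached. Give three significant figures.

V ≈ 6.36 V

At node B, R3 is in parallel with the load: R3‖R_L = 27.93 kΩ.
Below node A the resistance is R2 + (R3‖R_L) = 66.93 kΩ, so V_A = 33.9 × 66.93/148.9 = 15.23 V.
Then V_B = V_A × (R3‖R_L)/(R2 + R3‖R_L) = 15.23 × 27.93/66.93 = 6.36 V.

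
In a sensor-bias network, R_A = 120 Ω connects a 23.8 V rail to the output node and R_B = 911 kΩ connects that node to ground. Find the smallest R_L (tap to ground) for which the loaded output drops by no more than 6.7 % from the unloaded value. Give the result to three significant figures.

Output resistance R_th = R_A‖R_B = (120 × 911000)/911100 = 120.0 Ω.
The fractional drop is R_th/(R_th + R_L); requiring this ≤ 0.0670 gives R_L ≥ R_th(1/0.0670 − 1) = 120.0 × 13.93 = 1.67 kΩ.

R_L(min) ≈ 1.67 kΩ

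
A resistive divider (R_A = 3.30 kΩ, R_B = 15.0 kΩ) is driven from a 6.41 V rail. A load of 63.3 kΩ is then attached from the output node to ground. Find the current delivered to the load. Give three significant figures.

I_L ≈ 0.0796 mA

R_B‖R_L = 12.13 kΩ; V_out = 6.41 × 12.13/15.43 = 5.039 V.
I_L = V_out / R_L = 5.039 / 63.3 kΩ = 0.0796 mA.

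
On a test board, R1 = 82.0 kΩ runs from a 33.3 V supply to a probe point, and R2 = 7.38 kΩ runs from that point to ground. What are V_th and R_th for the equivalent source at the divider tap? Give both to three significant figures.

V_th = 2.75 V, R_th = 6.77 kΩ

V_th is the open-circuit tap voltage: 33.3 × 7.38/(82.0 + 7.38) = 2.75 V.
With the supply zeroed, R1 and R2 appear in parallel from the tap: R_th = R1‖R2 = (82.0 × 7.38)/89.38 = 6.77 kΩ.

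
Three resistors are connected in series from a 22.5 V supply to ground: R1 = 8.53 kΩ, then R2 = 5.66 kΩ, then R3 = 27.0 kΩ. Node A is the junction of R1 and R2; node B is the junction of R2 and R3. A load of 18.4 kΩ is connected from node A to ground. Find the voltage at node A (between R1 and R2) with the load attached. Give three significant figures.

Below node A the series string R2+R3 = 32.66 kΩ sits in parallel with the 18.4 kΩ load: 11.77 kΩ.
V_A = 22.5 × 11.77/(8.53 + 11.77) = 13.0 V.

V ≈ 13.0 V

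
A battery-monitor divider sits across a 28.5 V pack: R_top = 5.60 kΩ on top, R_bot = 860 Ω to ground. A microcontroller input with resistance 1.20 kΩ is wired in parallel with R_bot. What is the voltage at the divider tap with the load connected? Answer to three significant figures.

V_out ≈ 2.34 V

The load sits in parallel with R_bot: R_bot‖R_L = (860 × 1200) / (860 + 1200) = 501.0 Ω.
V_out = 28.5 × 501.0 / (5600 + 501.0) = 28.5 × 501.0/6101 = 2.34 V.
(Unloaded it would have been 3.79 V.)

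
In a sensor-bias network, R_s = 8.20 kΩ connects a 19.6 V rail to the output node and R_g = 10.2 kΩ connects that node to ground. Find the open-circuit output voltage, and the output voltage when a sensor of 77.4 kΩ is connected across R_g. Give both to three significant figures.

Unloaded: 10.9 V; loaded: 10.3 V

Open-circuit: V = 19.6 × 10.2/(8.20 + 10.2) = 10.9 V.
With the load, R_g becomes R_g‖R_L = 9.012 kΩ, so V = 19.6 × 9.012/17.21 = 10.3 V.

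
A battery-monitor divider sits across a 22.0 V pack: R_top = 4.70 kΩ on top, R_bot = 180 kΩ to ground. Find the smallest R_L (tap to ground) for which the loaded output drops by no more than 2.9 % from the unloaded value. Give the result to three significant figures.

R_L(min) ≈ 153 kΩ

Output resistance R_th = R_top‖R_bot = (4.70 × 180)/184.7 = 4.580 kΩ.
The fractional drop is R_th/(R_th + R_L); requiring this ≤ 0.0290 gives R_L ≥ R_th(1/0.0290 − 1) = 4.580 × 33.48 = 153 kΩ.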